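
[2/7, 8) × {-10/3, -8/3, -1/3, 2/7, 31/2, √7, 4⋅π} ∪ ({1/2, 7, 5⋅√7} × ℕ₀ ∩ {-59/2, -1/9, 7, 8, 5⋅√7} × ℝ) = ({7, 5⋅√7} × ℕ₀) ∪ ([2/7, 8) × {-10/3, -8/3, -1/3, 2/7, 31/2, √7, 4⋅π})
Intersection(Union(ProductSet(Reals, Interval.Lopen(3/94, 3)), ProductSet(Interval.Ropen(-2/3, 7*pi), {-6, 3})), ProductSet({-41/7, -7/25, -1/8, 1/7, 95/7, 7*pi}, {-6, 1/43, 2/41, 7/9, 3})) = Union(ProductSet({-7/25, -1/8, 1/7, 95/7}, {-6, 3}), ProductSet({-41/7, -7/25, -1/8, 1/7, 95/7, 7*pi}, {2/41, 7/9, 3}))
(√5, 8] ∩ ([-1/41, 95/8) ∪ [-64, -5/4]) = (√5, 8]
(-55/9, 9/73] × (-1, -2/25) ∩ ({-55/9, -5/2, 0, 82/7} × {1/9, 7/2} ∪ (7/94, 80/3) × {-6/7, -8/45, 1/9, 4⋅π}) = (7/94, 9/73] × {-6/7, -8/45}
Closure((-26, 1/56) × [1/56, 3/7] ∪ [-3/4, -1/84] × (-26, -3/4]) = ([-26, 1/56] × [1/56, 3/7]) ∪ ([-3/4, -1/84] × [-26, -3/4])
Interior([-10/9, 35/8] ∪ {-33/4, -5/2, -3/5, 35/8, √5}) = (-10/9, 35/8)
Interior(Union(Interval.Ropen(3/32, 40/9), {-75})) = Interval.open(3/32, 40/9)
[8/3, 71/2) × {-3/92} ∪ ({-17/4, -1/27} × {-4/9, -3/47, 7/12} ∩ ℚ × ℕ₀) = [8/3, 71/2) × {-3/92}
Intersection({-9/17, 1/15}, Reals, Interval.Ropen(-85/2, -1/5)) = {-9/17}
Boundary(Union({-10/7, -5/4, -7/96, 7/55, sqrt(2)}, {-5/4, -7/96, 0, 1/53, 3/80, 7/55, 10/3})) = {-10/7, -5/4, -7/96, 0, 1/53, 3/80, 7/55, 10/3, sqrt(2)}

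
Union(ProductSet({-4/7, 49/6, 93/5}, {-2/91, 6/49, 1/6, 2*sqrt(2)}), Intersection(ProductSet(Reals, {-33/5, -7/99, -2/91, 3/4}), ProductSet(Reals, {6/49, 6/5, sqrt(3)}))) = ProductSet({-4/7, 49/6, 93/5}, {-2/91, 6/49, 1/6, 2*sqrt(2)})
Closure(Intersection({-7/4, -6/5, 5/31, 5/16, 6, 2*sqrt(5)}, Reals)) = {-7/4, -6/5, 5/31, 5/16, 6, 2*sqrt(5)}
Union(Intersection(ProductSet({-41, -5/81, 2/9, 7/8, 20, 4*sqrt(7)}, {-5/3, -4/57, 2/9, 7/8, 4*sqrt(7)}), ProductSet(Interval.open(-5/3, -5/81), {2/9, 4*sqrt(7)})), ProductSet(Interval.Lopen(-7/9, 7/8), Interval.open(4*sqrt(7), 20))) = ProductSet(Interval.Lopen(-7/9, 7/8), Interval.open(4*sqrt(7), 20))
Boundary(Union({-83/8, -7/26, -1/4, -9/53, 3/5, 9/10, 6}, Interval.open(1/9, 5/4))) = {-83/8, -7/26, -1/4, -9/53, 1/9, 5/4, 6}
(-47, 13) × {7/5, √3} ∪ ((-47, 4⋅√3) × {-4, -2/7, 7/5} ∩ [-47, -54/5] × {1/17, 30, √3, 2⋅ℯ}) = (-47, 13) × {7/5, √3}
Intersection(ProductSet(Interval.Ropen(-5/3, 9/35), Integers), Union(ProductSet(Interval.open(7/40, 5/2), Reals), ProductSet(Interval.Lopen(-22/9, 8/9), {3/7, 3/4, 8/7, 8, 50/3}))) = Union(ProductSet(Interval.Ropen(-5/3, 9/35), {8}), ProductSet(Interval.open(7/40, 9/35), Integers))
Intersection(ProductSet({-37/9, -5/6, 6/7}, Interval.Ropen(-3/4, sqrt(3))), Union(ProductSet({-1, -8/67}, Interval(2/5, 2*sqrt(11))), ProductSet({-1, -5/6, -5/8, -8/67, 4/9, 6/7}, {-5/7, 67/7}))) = ProductSet({-5/6, 6/7}, {-5/7})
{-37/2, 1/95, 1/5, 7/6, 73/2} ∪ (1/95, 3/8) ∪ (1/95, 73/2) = {-37/2} ∪ [1/95, 73/2]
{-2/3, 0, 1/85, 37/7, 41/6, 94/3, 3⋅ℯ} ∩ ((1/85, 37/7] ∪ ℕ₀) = {0, 37/7}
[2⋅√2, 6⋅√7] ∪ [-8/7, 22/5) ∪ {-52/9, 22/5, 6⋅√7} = {-52/9} ∪ [-8/7, 6⋅√7]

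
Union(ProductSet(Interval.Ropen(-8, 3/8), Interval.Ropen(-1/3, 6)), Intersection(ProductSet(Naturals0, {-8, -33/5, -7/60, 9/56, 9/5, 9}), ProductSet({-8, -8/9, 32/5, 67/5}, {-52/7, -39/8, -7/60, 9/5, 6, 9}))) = ProductSet(Interval.Ropen(-8, 3/8), Interval.Ropen(-1/3, 6))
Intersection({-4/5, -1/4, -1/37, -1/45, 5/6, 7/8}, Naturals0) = EmptySet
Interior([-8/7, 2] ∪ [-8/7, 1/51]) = (-8/7, 2)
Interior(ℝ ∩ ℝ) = ℝ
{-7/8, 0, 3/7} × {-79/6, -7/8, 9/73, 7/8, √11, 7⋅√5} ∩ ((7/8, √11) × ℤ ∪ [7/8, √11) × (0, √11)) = ∅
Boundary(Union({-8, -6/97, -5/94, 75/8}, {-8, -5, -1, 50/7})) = {-8, -5, -1, -6/97, -5/94, 50/7, 75/8}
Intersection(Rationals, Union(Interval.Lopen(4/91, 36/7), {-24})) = Union({-24}, Intersection(Interval.Lopen(4/91, 36/7), Rationals))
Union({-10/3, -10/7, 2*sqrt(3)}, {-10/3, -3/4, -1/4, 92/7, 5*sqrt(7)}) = {-10/3, -10/7, -3/4, -1/4, 92/7, 2*sqrt(3), 5*sqrt(7)}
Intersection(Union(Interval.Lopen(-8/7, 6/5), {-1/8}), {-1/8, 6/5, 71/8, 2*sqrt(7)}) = {-1/8, 6/5}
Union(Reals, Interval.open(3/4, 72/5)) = Interval(-oo, oo)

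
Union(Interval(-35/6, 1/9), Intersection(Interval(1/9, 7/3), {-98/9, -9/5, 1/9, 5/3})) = Union({5/3}, Interval(-35/6, 1/9))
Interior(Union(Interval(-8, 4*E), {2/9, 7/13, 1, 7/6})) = Interval.open(-8, 4*E)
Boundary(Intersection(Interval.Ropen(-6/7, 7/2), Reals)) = {-6/7, 7/2}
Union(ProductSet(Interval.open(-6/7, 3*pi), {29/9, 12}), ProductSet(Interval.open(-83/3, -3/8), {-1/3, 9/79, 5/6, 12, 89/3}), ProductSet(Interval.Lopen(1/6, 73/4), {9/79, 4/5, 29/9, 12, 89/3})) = Union(ProductSet(Interval.open(-83/3, -3/8), {-1/3, 9/79, 5/6, 12, 89/3}), ProductSet(Interval.open(-6/7, 3*pi), {29/9, 12}), ProductSet(Interval.Lopen(1/6, 73/4), {9/79, 4/5, 29/9, 12, 89/3}))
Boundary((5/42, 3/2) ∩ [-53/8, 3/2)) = {5/42, 3/2}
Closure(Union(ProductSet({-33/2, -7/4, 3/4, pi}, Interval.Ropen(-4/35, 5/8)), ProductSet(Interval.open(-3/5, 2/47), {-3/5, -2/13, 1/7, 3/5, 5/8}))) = Union(ProductSet({-33/2, -7/4, 3/4, pi}, Interval(-4/35, 5/8)), ProductSet(Interval(-3/5, 2/47), {-3/5, -2/13, 1/7, 3/5, 5/8}))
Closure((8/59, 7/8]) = [8/59, 7/8]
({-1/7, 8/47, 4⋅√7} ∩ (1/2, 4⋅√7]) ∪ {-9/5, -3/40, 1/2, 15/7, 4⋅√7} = {-9/5, -3/40, 1/2, 15/7, 4⋅√7}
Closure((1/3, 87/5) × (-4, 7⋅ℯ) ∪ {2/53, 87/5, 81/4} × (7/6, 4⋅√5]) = ({1/3, 87/5} × [-4, 7⋅ℯ]) ∪ ([1/3, 87/5] × {-4, 7⋅ℯ}) ∪ ((1/3, 87/5) × (-4, 7⋅ℯ)) ∪ ({2/53, 87/5, 81/4} × [7/6, 4⋅√5])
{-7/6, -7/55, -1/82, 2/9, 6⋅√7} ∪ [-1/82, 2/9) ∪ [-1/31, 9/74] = {-7/6, -7/55, 6⋅√7} ∪ [-1/31, 2/9]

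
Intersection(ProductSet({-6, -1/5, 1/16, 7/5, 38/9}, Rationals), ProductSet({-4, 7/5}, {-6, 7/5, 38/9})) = ProductSet({7/5}, {-6, 7/5, 38/9})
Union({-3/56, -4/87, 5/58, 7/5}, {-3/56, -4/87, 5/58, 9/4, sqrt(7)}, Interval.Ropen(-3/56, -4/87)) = Union({5/58, 7/5, 9/4, sqrt(7)}, Interval(-3/56, -4/87))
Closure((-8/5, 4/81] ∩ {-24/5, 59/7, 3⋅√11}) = ∅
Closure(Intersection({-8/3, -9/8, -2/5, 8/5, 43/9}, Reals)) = {-8/3, -9/8, -2/5, 8/5, 43/9}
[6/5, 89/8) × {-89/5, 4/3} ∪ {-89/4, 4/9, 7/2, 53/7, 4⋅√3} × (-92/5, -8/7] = ([6/5, 89/8) × {-89/5, 4/3}) ∪ ({-89/4, 4/9, 7/2, 53/7, 4⋅√3} × (-92/5, -8/7])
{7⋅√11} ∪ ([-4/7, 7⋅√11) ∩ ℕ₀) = {0, 1, …, 23} ∪ {7⋅√11}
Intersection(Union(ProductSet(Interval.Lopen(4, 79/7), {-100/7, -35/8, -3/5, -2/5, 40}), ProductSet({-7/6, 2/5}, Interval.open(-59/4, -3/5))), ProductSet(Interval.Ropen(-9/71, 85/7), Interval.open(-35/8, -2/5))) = Union(ProductSet({2/5}, Interval.open(-35/8, -3/5)), ProductSet(Interval.Lopen(4, 79/7), {-3/5}))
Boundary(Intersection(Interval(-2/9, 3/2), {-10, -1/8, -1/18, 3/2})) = {-1/8, -1/18, 3/2}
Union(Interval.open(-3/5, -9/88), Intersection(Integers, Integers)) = Union(Integers, Interval.open(-3/5, -9/88))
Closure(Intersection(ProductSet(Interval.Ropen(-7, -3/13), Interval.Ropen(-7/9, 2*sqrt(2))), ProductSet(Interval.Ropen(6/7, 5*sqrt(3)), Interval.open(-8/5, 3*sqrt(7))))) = EmptySet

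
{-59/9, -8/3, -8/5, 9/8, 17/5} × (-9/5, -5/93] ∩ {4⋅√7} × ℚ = ∅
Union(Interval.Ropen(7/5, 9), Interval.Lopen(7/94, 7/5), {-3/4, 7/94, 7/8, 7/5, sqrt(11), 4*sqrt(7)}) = Union({-3/4, 4*sqrt(7)}, Interval.Ropen(7/94, 9))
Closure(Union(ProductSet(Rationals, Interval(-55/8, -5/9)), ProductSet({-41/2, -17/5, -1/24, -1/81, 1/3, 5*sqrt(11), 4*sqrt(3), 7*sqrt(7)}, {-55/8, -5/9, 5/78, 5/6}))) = Union(ProductSet({-41/2, -17/5, -1/24, -1/81, 1/3, 5*sqrt(11), 4*sqrt(3), 7*sqrt(7)}, {-55/8, -5/9, 5/78, 5/6}), ProductSet(Reals, Interval(-55/8, -5/9)))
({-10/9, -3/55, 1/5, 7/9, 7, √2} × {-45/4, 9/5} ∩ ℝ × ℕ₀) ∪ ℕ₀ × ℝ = ℕ₀ × ℝ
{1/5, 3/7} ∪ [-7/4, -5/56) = [-7/4, -5/56) ∪ {1/5, 3/7}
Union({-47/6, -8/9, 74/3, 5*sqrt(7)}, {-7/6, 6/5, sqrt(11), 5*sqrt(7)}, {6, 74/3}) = {-47/6, -7/6, -8/9, 6/5, 6, 74/3, sqrt(11), 5*sqrt(7)}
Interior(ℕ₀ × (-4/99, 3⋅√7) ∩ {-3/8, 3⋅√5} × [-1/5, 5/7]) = ∅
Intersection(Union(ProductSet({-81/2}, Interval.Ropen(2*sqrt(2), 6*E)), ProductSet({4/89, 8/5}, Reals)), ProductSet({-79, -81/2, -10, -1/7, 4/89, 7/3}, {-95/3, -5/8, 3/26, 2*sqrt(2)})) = Union(ProductSet({-81/2}, {2*sqrt(2)}), ProductSet({4/89}, {-95/3, -5/8, 3/26, 2*sqrt(2)}))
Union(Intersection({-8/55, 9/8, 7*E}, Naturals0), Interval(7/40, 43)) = Interval(7/40, 43)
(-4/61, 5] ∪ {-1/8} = {-1/8} ∪ (-4/61, 5]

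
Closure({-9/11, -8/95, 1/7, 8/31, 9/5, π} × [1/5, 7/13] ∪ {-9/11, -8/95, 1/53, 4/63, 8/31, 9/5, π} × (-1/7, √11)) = ({-9/11, -8/95, 1/7, 8/31, 9/5, π} × [1/5, 7/13]) ∪ ({-9/11, -8/95, 1/53, 4/63, 8/31, 9/5, π} × [-1/7, √11])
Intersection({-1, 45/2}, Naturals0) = EmptySet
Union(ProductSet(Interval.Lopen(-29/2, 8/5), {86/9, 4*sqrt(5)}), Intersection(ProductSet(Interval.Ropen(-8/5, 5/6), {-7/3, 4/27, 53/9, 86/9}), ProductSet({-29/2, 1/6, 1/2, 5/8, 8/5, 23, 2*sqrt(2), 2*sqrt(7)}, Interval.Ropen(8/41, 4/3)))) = ProductSet(Interval.Lopen(-29/2, 8/5), {86/9, 4*sqrt(5)})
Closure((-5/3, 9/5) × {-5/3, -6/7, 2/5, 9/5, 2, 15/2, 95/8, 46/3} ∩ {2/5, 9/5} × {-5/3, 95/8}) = {2/5} × {-5/3, 95/8}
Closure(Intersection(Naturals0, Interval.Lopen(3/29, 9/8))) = Range(1, 2, 1)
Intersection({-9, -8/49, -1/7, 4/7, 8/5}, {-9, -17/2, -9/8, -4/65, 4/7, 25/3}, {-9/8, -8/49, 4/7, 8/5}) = {4/7}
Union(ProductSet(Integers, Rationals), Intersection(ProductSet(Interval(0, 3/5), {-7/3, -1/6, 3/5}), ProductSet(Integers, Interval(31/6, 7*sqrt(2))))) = ProductSet(Integers, Rationals)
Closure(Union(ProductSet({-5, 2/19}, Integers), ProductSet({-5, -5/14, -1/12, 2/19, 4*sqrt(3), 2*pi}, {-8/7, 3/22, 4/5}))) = Union(ProductSet({-5, 2/19}, Integers), ProductSet({-5, -5/14, -1/12, 2/19, 4*sqrt(3), 2*pi}, {-8/7, 3/22, 4/5}))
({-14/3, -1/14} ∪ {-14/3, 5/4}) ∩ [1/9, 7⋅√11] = {5/4}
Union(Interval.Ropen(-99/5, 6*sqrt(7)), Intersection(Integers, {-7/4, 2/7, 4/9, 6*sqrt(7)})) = Interval.Ropen(-99/5, 6*sqrt(7))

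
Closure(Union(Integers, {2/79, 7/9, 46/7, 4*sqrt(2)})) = Union({2/79, 7/9, 46/7, 4*sqrt(2)}, Integers)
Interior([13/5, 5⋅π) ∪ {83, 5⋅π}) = (13/5, 5⋅π)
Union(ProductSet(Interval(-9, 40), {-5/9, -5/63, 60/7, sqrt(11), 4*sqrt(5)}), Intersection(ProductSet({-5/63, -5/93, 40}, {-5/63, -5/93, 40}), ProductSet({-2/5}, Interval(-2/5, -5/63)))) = ProductSet(Interval(-9, 40), {-5/9, -5/63, 60/7, sqrt(11), 4*sqrt(5)})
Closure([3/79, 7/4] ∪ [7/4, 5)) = [3/79, 5]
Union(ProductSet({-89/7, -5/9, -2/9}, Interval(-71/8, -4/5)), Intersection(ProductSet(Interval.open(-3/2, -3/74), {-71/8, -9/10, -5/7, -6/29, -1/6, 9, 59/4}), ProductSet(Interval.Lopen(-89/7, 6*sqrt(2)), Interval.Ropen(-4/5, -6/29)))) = Union(ProductSet({-89/7, -5/9, -2/9}, Interval(-71/8, -4/5)), ProductSet(Interval.open(-3/2, -3/74), {-5/7}))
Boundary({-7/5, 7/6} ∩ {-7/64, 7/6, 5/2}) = {7/6}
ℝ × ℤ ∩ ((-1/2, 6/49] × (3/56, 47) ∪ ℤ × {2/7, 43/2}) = (-1/2, 6/49] × {1, 2, …, 46}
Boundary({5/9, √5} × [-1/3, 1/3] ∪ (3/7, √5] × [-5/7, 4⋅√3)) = ({3/7, √5} × [-5/7, 4⋅√3]) ∪ ([3/7, √5] × {-5/7, 4⋅√3})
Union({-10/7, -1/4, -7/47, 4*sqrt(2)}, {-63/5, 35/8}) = {-63/5, -10/7, -1/4, -7/47, 35/8, 4*sqrt(2)}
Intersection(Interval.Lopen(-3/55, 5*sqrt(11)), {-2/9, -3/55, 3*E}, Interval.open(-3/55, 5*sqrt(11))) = {3*E}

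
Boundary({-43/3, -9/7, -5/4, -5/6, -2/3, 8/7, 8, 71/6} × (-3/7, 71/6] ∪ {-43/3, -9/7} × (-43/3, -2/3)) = ({-43/3, -9/7} × [-43/3, -2/3]) ∪ ({-43/3, -9/7, -5/4, -5/6, -2/3, 8/7, 8, 71/6} × [-3/7, 71/6])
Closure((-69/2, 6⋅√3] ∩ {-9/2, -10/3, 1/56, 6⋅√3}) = {-9/2, -10/3, 1/56, 6⋅√3}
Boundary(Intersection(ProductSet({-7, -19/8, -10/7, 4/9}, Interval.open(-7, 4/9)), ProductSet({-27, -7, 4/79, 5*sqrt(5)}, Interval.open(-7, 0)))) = ProductSet({-7}, Interval(-7, 0))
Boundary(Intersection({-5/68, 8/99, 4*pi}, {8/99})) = {8/99}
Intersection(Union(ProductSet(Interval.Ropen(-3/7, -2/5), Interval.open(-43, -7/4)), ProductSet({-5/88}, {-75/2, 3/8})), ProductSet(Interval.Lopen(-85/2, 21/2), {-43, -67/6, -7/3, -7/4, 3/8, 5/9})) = Union(ProductSet({-5/88}, {3/8}), ProductSet(Interval.Ropen(-3/7, -2/5), {-67/6, -7/3}))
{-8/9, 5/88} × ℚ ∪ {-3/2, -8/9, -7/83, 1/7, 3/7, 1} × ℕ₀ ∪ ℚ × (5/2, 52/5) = ({-8/9, 5/88} × ℚ) ∪ (ℚ × (5/2, 52/5)) ∪ ({-3/2, -8/9, -7/83, 1/7, 3/7, 1} × ℕ₀)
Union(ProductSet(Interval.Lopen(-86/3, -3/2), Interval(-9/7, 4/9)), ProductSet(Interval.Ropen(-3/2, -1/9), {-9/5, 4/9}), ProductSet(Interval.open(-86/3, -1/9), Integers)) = Union(ProductSet(Interval.Lopen(-86/3, -3/2), Interval(-9/7, 4/9)), ProductSet(Interval.open(-86/3, -1/9), Integers), ProductSet(Interval.Ropen(-3/2, -1/9), {-9/5, 4/9}))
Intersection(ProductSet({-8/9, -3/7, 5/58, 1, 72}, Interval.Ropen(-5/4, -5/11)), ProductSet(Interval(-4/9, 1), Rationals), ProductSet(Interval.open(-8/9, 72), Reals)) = ProductSet({-3/7, 5/58, 1}, Intersection(Interval.Ropen(-5/4, -5/11), Rationals))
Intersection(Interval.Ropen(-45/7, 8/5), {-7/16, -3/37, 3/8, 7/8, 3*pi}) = {-7/16, -3/37, 3/8, 7/8}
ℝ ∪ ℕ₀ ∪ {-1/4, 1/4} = ℝ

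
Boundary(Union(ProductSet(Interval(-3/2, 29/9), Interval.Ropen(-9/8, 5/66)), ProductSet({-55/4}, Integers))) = Union(ProductSet({-55/4}, Integers), ProductSet({-3/2, 29/9}, Interval(-9/8, 5/66)), ProductSet(Interval(-3/2, 29/9), {-9/8, 5/66}))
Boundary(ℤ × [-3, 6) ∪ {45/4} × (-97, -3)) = (ℤ × [-3, 6]) ∪ ({45/4} × [-97, -3])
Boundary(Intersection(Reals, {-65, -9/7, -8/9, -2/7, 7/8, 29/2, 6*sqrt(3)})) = {-65, -9/7, -8/9, -2/7, 7/8, 29/2, 6*sqrt(3)}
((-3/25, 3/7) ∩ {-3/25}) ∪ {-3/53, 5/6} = {-3/53, 5/6}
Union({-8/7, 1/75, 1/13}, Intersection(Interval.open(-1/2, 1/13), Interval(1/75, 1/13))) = Union({-8/7}, Interval(1/75, 1/13))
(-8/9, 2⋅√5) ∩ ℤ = {0, 1, …, 4}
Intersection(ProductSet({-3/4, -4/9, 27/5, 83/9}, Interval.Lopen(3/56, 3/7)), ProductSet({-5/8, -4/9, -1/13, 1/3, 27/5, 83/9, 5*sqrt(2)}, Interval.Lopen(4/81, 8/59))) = ProductSet({-4/9, 27/5, 83/9}, Interval.Lopen(3/56, 8/59))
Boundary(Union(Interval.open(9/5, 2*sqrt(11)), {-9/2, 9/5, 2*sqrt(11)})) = {-9/2, 9/5, 2*sqrt(11)}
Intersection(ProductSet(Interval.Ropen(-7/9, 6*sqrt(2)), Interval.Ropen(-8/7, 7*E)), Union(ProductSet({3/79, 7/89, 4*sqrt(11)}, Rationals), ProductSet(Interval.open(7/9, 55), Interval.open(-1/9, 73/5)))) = Union(ProductSet({3/79, 7/89}, Intersection(Interval.Ropen(-8/7, 7*E), Rationals)), ProductSet(Interval.open(7/9, 6*sqrt(2)), Interval.open(-1/9, 73/5)))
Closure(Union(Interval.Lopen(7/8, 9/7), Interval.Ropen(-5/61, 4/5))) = Union(Interval(-5/61, 4/5), Interval(7/8, 9/7))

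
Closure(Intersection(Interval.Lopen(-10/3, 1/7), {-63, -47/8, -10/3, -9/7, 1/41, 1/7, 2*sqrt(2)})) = {-9/7, 1/41, 1/7}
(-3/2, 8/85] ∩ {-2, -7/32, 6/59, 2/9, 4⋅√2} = {-7/32}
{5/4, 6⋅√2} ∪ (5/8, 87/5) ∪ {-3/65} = {-3/65} ∪ (5/8, 87/5)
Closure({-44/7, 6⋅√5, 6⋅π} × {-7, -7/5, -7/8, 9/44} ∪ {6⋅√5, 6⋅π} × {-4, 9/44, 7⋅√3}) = ({-44/7, 6⋅√5, 6⋅π} × {-7, -7/5, -7/8, 9/44}) ∪ ({6⋅√5, 6⋅π} × {-4, 9/44, 7⋅√3})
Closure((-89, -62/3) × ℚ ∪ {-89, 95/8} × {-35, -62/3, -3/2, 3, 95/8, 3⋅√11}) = ([-89, -62/3] × ℝ) ∪ ({-89, 95/8} × {-35, -62/3, -3/2, 3, 95/8, 3⋅√11})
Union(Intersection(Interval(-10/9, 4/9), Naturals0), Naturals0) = Union(Naturals0, Range(0, 1, 1))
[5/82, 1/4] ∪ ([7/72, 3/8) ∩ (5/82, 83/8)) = [5/82, 3/8)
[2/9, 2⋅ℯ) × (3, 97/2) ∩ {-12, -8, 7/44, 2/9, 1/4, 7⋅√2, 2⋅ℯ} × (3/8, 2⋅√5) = {2/9, 1/4} × (3, 2⋅√5)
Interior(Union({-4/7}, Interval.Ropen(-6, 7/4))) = Interval.open(-6, 7/4)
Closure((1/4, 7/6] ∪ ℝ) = (-∞, ∞)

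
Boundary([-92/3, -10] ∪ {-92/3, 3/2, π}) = {-92/3, -10, 3/2, π}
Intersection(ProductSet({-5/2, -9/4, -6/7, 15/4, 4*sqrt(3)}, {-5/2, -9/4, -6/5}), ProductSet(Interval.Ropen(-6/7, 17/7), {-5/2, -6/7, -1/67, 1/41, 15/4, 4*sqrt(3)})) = ProductSet({-6/7}, {-5/2})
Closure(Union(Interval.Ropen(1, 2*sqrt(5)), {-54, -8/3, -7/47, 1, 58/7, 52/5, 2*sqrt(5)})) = Union({-54, -8/3, -7/47, 58/7, 52/5}, Interval(1, 2*sqrt(5)))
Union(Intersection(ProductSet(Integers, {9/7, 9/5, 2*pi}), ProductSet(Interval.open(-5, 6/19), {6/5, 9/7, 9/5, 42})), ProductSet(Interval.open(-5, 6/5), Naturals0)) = Union(ProductSet(Interval.open(-5, 6/5), Naturals0), ProductSet(Range(-4, 1, 1), {9/7, 9/5}))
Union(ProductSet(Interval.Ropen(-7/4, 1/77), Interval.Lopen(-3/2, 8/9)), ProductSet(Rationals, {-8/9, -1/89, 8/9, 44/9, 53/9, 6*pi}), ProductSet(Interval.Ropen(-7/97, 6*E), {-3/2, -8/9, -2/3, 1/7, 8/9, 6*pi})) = Union(ProductSet(Interval.Ropen(-7/4, 1/77), Interval.Lopen(-3/2, 8/9)), ProductSet(Interval.Ropen(-7/97, 6*E), {-3/2, -8/9, -2/3, 1/7, 8/9, 6*pi}), ProductSet(Rationals, {-8/9, -1/89, 8/9, 44/9, 53/9, 6*pi}))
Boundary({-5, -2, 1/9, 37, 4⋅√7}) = {-5, -2, 1/9, 37, 4⋅√7}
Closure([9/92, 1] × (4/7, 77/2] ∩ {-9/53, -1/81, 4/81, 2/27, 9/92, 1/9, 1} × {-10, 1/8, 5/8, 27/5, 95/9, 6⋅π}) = {9/92, 1/9, 1} × {5/8, 27/5, 95/9, 6⋅π}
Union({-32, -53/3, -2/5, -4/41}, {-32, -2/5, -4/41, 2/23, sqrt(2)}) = {-32, -53/3, -2/5, -4/41, 2/23, sqrt(2)}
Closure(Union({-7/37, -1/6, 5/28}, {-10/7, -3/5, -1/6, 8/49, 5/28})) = {-10/7, -3/5, -7/37, -1/6, 8/49, 5/28}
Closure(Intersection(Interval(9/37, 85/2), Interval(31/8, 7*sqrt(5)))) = Interval(31/8, 7*sqrt(5))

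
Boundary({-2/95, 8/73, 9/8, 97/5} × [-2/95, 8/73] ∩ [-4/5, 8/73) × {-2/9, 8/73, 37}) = {-2/95} × {8/73}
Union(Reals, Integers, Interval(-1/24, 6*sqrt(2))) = Interval(-oo, oo)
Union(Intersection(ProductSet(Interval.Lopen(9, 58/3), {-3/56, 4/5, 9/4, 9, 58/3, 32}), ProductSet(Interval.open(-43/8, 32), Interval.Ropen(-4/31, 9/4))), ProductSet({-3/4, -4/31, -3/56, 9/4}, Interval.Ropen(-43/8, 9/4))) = Union(ProductSet({-3/4, -4/31, -3/56, 9/4}, Interval.Ropen(-43/8, 9/4)), ProductSet(Interval.Lopen(9, 58/3), {-3/56, 4/5}))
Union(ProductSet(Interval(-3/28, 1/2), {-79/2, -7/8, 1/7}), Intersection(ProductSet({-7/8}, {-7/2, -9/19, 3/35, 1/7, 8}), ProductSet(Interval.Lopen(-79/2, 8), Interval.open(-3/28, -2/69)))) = ProductSet(Interval(-3/28, 1/2), {-79/2, -7/8, 1/7})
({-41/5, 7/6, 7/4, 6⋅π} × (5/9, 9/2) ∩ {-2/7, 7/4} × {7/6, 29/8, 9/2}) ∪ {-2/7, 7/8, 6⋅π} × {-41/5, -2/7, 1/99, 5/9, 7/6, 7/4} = ({7/4} × {7/6, 29/8}) ∪ ({-2/7, 7/8, 6⋅π} × {-41/5, -2/7, 1/99, 5/9, 7/6, 7/4})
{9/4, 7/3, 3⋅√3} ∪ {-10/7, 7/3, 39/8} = {-10/7, 9/4, 7/3, 39/8, 3⋅√3}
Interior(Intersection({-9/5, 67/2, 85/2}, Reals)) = EmptySet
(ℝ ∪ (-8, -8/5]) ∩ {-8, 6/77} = {-8, 6/77}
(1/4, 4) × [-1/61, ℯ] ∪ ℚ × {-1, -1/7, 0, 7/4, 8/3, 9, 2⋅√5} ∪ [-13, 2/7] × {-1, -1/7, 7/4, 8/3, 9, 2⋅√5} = ((1/4, 4) × [-1/61, ℯ]) ∪ (ℚ × {-1, -1/7, 0, 7/4, 8/3, 9, 2⋅√5}) ∪ ([-13, 2/7] × {-1, -1/7, 7/4, 8/3, 9, 2⋅√5})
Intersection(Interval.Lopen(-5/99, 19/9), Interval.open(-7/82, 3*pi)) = Interval.Lopen(-5/99, 19/9)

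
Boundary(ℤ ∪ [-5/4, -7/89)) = {-5/4, -7/89} ∪ (ℤ \ (-5/4, -7/89))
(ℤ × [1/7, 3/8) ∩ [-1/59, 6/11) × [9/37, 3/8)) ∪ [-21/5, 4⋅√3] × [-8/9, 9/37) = ({0} × [9/37, 3/8)) ∪ ([-21/5, 4⋅√3] × [-8/9, 9/37))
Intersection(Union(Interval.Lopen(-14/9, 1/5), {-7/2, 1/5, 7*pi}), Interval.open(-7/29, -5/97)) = Interval.open(-7/29, -5/97)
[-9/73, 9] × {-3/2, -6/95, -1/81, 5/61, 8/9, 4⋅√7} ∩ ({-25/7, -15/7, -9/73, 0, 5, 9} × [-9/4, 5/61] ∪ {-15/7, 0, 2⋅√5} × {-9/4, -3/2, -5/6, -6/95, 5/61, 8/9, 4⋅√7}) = ({-9/73, 0, 5, 9} × {-3/2, -6/95, -1/81, 5/61}) ∪ ({0, 2⋅√5} × {-3/2, -6/95, 5/61, 8/9, 4⋅√7})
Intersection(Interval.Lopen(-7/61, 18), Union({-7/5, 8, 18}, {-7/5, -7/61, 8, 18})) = {8, 18}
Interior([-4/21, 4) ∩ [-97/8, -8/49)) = (-4/21, -8/49)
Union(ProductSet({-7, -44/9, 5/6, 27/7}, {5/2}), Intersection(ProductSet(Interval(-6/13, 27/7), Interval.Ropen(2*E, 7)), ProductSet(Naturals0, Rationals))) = Union(ProductSet({-7, -44/9, 5/6, 27/7}, {5/2}), ProductSet(Range(0, 4, 1), Intersection(Interval.Ropen(2*E, 7), Rationals)))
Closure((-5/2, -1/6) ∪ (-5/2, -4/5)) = [-5/2, -1/6]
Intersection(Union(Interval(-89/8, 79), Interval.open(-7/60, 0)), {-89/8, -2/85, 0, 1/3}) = {-89/8, -2/85, 0, 1/3}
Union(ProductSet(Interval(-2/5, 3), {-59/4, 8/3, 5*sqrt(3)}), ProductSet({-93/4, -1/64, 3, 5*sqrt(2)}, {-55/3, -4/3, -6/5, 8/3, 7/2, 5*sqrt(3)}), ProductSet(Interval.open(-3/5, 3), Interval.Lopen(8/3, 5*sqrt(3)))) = Union(ProductSet({-93/4, -1/64, 3, 5*sqrt(2)}, {-55/3, -4/3, -6/5, 8/3, 7/2, 5*sqrt(3)}), ProductSet(Interval.open(-3/5, 3), Interval.Lopen(8/3, 5*sqrt(3))), ProductSet(Interval(-2/5, 3), {-59/4, 8/3, 5*sqrt(3)}))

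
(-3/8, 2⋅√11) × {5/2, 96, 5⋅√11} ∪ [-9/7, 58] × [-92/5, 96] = [-9/7, 58] × [-92/5, 96]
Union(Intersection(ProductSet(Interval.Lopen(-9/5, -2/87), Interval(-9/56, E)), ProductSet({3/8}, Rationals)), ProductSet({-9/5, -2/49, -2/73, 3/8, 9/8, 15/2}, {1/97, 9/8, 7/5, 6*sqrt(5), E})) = ProductSet({-9/5, -2/49, -2/73, 3/8, 9/8, 15/2}, {1/97, 9/8, 7/5, 6*sqrt(5), E})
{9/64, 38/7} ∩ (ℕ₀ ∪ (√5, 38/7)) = ∅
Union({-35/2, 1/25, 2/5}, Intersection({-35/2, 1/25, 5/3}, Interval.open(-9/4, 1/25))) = {-35/2, 1/25, 2/5}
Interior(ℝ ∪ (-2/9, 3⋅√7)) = (-∞, ∞)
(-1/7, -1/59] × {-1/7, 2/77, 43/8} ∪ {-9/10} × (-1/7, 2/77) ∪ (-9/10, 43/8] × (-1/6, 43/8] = ({-9/10} × (-1/7, 2/77)) ∪ ((-9/10, 43/8] × (-1/6, 43/8])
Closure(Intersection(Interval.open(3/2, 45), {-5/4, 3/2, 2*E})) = {2*E}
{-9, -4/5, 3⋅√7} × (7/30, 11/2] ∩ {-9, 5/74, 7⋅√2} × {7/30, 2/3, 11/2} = {-9} × {2/3, 11/2}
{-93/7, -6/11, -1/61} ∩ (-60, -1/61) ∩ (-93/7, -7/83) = {-6/11}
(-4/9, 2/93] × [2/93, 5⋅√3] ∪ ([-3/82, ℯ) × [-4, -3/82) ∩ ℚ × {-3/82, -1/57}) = (-4/9, 2/93] × [2/93, 5⋅√3]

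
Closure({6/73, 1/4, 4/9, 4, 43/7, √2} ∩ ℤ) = {4}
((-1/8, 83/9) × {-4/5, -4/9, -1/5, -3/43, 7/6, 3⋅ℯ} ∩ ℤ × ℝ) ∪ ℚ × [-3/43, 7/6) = (ℚ × [-3/43, 7/6)) ∪ ({0, 1, …, 9} × {-4/5, -4/9, -1/5, -3/43, 7/6, 3⋅ℯ})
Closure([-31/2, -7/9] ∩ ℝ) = [-31/2, -7/9]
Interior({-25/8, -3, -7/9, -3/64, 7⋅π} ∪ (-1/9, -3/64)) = (-1/9, -3/64)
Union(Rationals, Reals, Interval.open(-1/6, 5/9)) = Interval(-oo, oo)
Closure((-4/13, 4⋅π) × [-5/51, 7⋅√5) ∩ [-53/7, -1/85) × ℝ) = ({-4/13, -1/85} × [-5/51, 7⋅√5]) ∪ ([-4/13, -1/85] × {-5/51, 7⋅√5}) ∪ ((-4/13, -1/85) × [-5/51, 7⋅√5))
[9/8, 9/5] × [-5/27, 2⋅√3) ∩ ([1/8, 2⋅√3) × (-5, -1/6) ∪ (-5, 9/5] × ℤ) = [9/8, 9/5] × ([-5/27, -1/6) ∪ {0, 1, 2, 3})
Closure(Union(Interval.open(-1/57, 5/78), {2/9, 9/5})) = Union({2/9, 9/5}, Interval(-1/57, 5/78))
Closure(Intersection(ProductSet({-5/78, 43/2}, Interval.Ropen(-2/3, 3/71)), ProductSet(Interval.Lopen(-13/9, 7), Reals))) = ProductSet({-5/78}, Interval(-2/3, 3/71))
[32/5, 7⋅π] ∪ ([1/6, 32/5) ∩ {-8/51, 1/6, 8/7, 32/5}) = {1/6, 8/7} ∪ [32/5, 7⋅π]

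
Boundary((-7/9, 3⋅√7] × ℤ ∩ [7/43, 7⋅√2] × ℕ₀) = [7/43, 3⋅√7] × ℕ₀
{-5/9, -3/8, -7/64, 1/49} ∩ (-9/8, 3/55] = {-5/9, -3/8, -7/64, 1/49}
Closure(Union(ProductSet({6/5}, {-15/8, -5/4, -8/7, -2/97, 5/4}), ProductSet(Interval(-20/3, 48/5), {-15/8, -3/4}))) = Union(ProductSet({6/5}, {-15/8, -5/4, -8/7, -2/97, 5/4}), ProductSet(Interval(-20/3, 48/5), {-15/8, -3/4}))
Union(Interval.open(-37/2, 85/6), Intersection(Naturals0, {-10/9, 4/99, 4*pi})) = Interval.open(-37/2, 85/6)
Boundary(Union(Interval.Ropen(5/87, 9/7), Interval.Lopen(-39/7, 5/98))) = {-39/7, 5/98, 5/87, 9/7}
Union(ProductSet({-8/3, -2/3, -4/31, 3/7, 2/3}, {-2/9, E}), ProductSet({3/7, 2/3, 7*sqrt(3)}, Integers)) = Union(ProductSet({3/7, 2/3, 7*sqrt(3)}, Integers), ProductSet({-8/3, -2/3, -4/31, 3/7, 2/3}, {-2/9, E}))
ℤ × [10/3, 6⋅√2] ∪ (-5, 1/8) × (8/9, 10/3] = (ℤ × [10/3, 6⋅√2]) ∪ ((-5, 1/8) × (8/9, 10/3])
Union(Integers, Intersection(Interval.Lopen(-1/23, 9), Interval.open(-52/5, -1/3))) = Integers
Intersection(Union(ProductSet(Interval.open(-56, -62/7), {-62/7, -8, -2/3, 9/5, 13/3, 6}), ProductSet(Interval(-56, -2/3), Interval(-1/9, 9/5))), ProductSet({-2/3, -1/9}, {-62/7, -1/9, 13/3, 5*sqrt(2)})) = ProductSet({-2/3}, {-1/9})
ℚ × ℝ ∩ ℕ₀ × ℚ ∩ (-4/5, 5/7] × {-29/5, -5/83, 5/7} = {0} × {-29/5, -5/83, 5/7}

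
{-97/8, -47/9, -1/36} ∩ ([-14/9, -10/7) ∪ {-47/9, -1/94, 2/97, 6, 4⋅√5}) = {-47/9}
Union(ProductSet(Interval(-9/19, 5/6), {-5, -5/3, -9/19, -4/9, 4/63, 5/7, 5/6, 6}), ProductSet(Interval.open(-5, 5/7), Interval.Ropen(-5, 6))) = Union(ProductSet(Interval.open(-5, 5/7), Interval.Ropen(-5, 6)), ProductSet(Interval(-9/19, 5/6), {-5, -5/3, -9/19, -4/9, 4/63, 5/7, 5/6, 6}))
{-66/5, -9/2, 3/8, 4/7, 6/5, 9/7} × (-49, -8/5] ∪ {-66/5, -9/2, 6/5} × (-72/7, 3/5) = ({-66/5, -9/2, 6/5} × (-72/7, 3/5)) ∪ ({-66/5, -9/2, 3/8, 4/7, 6/5, 9/7} × (-49, -8/5])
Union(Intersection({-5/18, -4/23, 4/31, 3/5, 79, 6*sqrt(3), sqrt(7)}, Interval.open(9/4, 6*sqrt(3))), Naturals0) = Union({sqrt(7)}, Naturals0)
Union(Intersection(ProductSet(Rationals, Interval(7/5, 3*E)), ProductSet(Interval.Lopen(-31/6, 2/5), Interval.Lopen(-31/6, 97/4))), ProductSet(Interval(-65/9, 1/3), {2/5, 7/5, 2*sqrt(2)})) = Union(ProductSet(Intersection(Interval.Lopen(-31/6, 2/5), Rationals), Interval(7/5, 3*E)), ProductSet(Interval(-65/9, 1/3), {2/5, 7/5, 2*sqrt(2)}))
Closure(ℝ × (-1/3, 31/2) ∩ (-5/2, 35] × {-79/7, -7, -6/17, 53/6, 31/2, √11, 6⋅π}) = [-5/2, 35] × {53/6, √11}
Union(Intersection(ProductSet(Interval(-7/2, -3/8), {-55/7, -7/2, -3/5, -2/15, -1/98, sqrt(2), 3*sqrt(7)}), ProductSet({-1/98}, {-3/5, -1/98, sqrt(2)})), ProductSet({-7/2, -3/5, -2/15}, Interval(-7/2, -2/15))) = ProductSet({-7/2, -3/5, -2/15}, Interval(-7/2, -2/15))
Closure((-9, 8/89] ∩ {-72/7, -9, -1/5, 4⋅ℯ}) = {-1/5}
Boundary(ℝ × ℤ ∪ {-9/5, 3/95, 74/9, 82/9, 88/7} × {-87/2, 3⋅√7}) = (ℝ × ℤ) ∪ ({-9/5, 3/95, 74/9, 82/9, 88/7} × {-87/2, 3⋅√7})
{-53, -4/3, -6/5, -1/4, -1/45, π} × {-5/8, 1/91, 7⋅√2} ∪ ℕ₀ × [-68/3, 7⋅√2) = (ℕ₀ × [-68/3, 7⋅√2)) ∪ ({-53, -4/3, -6/5, -1/4, -1/45, π} × {-5/8, 1/91, 7⋅√2})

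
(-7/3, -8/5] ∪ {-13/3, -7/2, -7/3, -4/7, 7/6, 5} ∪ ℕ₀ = {-13/3, -7/2, -4/7, 7/6} ∪ [-7/3, -8/5] ∪ ℕ₀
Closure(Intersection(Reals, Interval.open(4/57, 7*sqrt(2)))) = Interval(4/57, 7*sqrt(2))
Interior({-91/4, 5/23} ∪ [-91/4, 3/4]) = (-91/4, 3/4)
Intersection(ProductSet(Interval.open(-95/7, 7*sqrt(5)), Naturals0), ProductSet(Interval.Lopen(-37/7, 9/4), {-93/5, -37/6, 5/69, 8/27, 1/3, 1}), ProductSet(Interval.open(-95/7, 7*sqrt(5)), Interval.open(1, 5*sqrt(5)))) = EmptySet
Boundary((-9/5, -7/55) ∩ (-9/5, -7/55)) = {-9/5, -7/55}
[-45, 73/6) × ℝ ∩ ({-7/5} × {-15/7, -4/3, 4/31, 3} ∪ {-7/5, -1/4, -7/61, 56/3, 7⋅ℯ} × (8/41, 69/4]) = ({-7/5} × {-15/7, -4/3, 4/31, 3}) ∪ ({-7/5, -1/4, -7/61} × (8/41, 69/4])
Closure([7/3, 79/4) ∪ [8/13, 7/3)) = [8/13, 79/4]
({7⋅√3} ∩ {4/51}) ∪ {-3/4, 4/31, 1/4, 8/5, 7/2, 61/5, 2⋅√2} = {-3/4, 4/31, 1/4, 8/5, 7/2, 61/5, 2⋅√2}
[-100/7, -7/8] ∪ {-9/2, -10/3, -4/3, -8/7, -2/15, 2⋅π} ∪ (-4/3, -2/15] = [-100/7, -2/15] ∪ {2⋅π}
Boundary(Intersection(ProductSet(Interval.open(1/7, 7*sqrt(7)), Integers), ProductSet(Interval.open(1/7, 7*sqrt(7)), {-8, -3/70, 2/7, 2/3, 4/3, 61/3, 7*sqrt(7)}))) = ProductSet(Interval(1/7, 7*sqrt(7)), {-8})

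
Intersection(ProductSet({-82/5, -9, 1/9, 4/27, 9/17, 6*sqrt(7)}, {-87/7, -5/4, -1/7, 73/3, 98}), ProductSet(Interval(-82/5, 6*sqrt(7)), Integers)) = ProductSet({-82/5, -9, 1/9, 4/27, 9/17, 6*sqrt(7)}, {98})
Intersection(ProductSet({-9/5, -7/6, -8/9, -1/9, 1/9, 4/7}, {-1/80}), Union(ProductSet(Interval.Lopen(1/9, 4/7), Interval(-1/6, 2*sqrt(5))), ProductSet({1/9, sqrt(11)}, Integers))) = ProductSet({4/7}, {-1/80})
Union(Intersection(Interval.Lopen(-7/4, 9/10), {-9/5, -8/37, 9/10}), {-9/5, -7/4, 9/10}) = {-9/5, -7/4, -8/37, 9/10}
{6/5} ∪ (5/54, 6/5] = (5/54, 6/5]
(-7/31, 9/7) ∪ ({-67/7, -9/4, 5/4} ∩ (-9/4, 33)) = (-7/31, 9/7)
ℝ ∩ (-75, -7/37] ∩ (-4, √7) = (-4, -7/37]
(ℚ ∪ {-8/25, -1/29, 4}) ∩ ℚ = ℚ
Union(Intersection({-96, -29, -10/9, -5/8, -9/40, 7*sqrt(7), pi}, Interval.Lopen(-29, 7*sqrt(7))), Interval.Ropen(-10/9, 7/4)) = Union({7*sqrt(7), pi}, Interval.Ropen(-10/9, 7/4))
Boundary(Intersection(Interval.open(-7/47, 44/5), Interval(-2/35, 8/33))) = {-2/35, 8/33}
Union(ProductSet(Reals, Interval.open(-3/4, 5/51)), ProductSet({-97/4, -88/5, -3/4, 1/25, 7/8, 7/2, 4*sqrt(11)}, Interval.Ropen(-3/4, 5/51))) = Union(ProductSet({-97/4, -88/5, -3/4, 1/25, 7/8, 7/2, 4*sqrt(11)}, Interval.Ropen(-3/4, 5/51)), ProductSet(Reals, Interval.open(-3/4, 5/51)))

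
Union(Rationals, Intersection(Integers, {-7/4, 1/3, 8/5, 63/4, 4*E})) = Rationals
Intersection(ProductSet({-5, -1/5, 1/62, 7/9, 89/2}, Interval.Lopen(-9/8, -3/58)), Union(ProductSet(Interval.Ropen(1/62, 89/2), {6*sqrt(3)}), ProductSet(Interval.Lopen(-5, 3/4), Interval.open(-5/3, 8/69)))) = ProductSet({-1/5, 1/62}, Interval.Lopen(-9/8, -3/58))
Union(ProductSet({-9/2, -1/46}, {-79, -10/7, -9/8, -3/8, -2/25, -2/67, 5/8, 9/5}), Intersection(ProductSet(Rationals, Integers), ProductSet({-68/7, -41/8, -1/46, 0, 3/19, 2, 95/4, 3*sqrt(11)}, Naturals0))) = Union(ProductSet({-9/2, -1/46}, {-79, -10/7, -9/8, -3/8, -2/25, -2/67, 5/8, 9/5}), ProductSet({-68/7, -41/8, -1/46, 0, 3/19, 2, 95/4}, Naturals0))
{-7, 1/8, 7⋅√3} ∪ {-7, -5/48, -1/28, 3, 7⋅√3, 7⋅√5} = {-7, -5/48, -1/28, 1/8, 3, 7⋅√3, 7⋅√5}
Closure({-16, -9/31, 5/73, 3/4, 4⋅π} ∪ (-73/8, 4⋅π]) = {-16} ∪ [-73/8, 4⋅π]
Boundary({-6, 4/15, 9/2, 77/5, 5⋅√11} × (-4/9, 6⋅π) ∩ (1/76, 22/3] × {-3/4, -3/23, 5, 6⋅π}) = {4/15, 9/2} × {-3/23, 5}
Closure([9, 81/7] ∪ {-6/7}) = {-6/7} ∪ [9, 81/7]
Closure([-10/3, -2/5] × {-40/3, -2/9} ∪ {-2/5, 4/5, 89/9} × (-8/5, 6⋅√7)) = ([-10/3, -2/5] × {-40/3, -2/9}) ∪ ({-2/5, 4/5, 89/9} × [-8/5, 6⋅√7])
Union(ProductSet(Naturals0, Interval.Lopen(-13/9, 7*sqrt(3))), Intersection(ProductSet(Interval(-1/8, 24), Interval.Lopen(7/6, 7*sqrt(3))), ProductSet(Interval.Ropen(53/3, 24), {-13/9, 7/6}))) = ProductSet(Naturals0, Interval.Lopen(-13/9, 7*sqrt(3)))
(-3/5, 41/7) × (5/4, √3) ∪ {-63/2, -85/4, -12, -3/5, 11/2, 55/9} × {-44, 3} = ({-63/2, -85/4, -12, -3/5, 11/2, 55/9} × {-44, 3}) ∪ ((-3/5, 41/7) × (5/4, √3))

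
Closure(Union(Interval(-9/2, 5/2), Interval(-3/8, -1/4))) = Interval(-9/2, 5/2)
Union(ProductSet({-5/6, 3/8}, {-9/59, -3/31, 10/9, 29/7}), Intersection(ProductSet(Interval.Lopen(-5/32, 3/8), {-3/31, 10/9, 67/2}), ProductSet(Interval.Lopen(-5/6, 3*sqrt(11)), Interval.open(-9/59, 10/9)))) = Union(ProductSet({-5/6, 3/8}, {-9/59, -3/31, 10/9, 29/7}), ProductSet(Interval.Lopen(-5/32, 3/8), {-3/31}))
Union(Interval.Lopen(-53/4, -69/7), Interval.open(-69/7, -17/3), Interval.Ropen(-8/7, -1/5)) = Union(Interval.open(-53/4, -17/3), Interval.Ropen(-8/7, -1/5))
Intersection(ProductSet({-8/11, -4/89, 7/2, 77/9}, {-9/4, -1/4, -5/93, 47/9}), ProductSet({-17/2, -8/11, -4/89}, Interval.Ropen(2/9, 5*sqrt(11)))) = ProductSet({-8/11, -4/89}, {47/9})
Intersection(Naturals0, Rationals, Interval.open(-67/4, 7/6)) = Range(0, 2, 1)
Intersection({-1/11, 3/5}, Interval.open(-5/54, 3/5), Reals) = {-1/11}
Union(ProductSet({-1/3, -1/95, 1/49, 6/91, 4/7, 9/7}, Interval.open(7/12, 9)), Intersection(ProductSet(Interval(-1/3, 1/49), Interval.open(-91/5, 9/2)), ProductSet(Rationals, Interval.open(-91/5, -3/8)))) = Union(ProductSet({-1/3, -1/95, 1/49, 6/91, 4/7, 9/7}, Interval.open(7/12, 9)), ProductSet(Intersection(Interval(-1/3, 1/49), Rationals), Interval.open(-91/5, -3/8)))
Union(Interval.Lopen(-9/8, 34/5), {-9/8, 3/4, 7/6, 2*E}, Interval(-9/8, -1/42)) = Interval(-9/8, 34/5)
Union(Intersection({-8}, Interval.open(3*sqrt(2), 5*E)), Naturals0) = Naturals0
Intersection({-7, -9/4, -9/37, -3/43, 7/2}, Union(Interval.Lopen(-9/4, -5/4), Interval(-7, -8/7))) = {-7, -9/4}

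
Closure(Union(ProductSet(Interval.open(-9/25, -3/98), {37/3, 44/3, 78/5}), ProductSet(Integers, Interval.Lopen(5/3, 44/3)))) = Union(ProductSet(Integers, Interval(5/3, 44/3)), ProductSet(Interval(-9/25, -3/98), {37/3, 44/3, 78/5}))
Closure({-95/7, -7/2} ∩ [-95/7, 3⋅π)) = {-95/7, -7/2}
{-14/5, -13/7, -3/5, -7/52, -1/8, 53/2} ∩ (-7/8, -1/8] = {-3/5, -7/52, -1/8}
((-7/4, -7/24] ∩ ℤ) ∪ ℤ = ℤ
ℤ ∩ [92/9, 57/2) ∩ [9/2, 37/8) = ∅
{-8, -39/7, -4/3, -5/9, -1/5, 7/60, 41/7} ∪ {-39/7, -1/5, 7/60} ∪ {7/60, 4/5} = {-8, -39/7, -4/3, -5/9, -1/5, 7/60, 4/5, 41/7}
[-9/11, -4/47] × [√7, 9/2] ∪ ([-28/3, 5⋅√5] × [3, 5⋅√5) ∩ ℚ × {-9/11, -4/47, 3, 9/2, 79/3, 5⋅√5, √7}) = ([-9/11, -4/47] × [√7, 9/2]) ∪ ((ℚ ∩ [-28/3, 5⋅√5]) × {3, 9/2})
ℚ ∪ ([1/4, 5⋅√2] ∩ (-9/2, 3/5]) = ℚ ∪ [1/4, 3/5]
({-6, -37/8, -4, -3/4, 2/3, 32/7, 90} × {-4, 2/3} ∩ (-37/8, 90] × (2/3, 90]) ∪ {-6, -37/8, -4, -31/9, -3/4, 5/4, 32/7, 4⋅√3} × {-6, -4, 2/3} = {-6, -37/8, -4, -31/9, -3/4, 5/4, 32/7, 4⋅√3} × {-6, -4, 2/3}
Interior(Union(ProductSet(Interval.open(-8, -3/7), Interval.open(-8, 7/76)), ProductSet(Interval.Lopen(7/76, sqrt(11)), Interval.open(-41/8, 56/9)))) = Union(ProductSet(Interval.open(-8, -3/7), Interval.open(-8, 7/76)), ProductSet(Interval.open(7/76, sqrt(11)), Interval.open(-41/8, 56/9)))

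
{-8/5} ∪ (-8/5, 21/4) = [-8/5, 21/4)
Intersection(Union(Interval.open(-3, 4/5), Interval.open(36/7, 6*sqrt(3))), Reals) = Union(Interval.open(-3, 4/5), Interval.open(36/7, 6*sqrt(3)))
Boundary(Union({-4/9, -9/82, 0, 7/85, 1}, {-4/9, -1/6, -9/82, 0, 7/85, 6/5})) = {-4/9, -1/6, -9/82, 0, 7/85, 1, 6/5}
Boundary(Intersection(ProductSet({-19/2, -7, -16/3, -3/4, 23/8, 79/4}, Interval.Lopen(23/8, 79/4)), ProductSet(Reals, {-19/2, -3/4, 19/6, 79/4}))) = ProductSet({-19/2, -7, -16/3, -3/4, 23/8, 79/4}, {19/6, 79/4})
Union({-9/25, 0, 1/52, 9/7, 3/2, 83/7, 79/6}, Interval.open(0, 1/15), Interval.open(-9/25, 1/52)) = Union({9/7, 3/2, 83/7, 79/6}, Interval.Ropen(-9/25, 1/15))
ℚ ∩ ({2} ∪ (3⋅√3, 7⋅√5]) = {2} ∪ (ℚ ∩ (3⋅√3, 7⋅√5])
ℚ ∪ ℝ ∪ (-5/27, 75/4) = (-∞, ∞)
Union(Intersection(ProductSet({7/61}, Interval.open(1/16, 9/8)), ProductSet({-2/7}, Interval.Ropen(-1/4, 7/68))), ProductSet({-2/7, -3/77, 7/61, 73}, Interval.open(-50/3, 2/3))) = ProductSet({-2/7, -3/77, 7/61, 73}, Interval.open(-50/3, 2/3))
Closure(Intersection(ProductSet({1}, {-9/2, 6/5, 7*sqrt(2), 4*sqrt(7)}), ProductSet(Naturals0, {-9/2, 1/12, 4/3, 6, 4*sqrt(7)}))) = ProductSet({1}, {-9/2, 4*sqrt(7)})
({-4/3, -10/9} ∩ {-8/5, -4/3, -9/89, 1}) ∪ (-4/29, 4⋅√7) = {-4/3} ∪ (-4/29, 4⋅√7)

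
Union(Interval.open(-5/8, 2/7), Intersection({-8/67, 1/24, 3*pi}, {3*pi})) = Union({3*pi}, Interval.open(-5/8, 2/7))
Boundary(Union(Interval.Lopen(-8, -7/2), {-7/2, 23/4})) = {-8, -7/2, 23/4}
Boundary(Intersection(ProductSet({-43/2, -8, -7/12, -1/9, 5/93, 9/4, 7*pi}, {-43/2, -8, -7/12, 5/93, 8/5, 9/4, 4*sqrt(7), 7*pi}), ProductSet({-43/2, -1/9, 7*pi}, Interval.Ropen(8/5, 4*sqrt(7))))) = ProductSet({-43/2, -1/9, 7*pi}, {8/5, 9/4})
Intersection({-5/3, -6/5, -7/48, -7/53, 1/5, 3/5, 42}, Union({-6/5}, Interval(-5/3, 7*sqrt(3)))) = {-5/3, -6/5, -7/48, -7/53, 1/5, 3/5}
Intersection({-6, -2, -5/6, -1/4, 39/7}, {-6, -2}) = {-6, -2}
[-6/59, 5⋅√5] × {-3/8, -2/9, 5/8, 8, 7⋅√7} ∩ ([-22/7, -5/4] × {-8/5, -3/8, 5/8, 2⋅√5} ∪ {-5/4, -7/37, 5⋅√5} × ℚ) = {5⋅√5} × {-3/8, -2/9, 5/8, 8}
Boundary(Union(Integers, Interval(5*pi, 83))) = Union(Complement(Integers, Interval.open(5*pi, 83)), {5*pi})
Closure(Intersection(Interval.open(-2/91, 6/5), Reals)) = Interval(-2/91, 6/5)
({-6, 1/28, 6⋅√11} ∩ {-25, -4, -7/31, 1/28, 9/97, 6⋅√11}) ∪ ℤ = ℤ ∪ {1/28, 6⋅√11}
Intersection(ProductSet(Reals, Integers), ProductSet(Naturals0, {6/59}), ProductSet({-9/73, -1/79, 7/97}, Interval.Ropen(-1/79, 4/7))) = EmptySet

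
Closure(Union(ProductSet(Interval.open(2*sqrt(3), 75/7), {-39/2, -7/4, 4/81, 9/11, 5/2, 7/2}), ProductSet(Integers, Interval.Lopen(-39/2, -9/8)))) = Union(ProductSet(Integers, Interval(-39/2, -9/8)), ProductSet(Interval(2*sqrt(3), 75/7), {-39/2, -7/4, 4/81, 9/11, 5/2, 7/2}))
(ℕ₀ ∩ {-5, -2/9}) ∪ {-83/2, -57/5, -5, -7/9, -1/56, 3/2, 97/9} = {-83/2, -57/5, -5, -7/9, -1/56, 3/2, 97/9}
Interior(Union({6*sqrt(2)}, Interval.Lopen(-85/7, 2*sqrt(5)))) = Interval.open(-85/7, 2*sqrt(5))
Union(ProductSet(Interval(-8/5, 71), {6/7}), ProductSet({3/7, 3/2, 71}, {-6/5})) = Union(ProductSet({3/7, 3/2, 71}, {-6/5}), ProductSet(Interval(-8/5, 71), {6/7}))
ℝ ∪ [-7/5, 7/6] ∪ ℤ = (-∞, ∞)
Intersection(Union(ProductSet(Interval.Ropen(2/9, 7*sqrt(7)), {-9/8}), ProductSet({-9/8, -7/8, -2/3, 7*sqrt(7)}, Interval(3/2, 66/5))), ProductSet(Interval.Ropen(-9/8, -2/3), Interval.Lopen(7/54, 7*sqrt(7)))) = ProductSet({-9/8, -7/8}, Interval(3/2, 66/5))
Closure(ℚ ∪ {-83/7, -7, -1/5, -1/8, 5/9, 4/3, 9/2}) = ℝ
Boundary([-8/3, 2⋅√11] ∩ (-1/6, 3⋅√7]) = {-1/6, 2⋅√11}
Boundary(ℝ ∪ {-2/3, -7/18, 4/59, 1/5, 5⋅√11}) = ∅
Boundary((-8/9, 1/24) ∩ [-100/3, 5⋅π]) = {-8/9, 1/24}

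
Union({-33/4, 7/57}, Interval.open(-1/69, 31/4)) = Union({-33/4}, Interval.open(-1/69, 31/4))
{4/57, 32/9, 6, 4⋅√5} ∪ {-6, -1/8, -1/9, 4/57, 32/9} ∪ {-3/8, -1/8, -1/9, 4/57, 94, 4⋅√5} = {-6, -3/8, -1/8, -1/9, 4/57, 32/9, 6, 94, 4⋅√5}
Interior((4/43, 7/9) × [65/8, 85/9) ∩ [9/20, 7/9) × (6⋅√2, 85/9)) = (9/20, 7/9) × (6⋅√2, 85/9)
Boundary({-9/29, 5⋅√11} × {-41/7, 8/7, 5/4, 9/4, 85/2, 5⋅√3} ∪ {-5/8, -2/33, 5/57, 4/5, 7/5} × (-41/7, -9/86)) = ({-5/8, -2/33, 5/57, 4/5, 7/5} × [-41/7, -9/86]) ∪ ({-9/29, 5⋅√11} × {-41/7, 8/7, 5/4, 9/4, 85/2, 5⋅√3})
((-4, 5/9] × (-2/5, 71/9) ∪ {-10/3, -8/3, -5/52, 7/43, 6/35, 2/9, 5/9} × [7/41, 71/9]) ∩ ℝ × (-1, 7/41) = (-4, 5/9] × (-2/5, 7/41)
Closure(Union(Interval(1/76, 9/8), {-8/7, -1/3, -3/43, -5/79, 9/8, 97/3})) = Union({-8/7, -1/3, -3/43, -5/79, 97/3}, Interval(1/76, 9/8))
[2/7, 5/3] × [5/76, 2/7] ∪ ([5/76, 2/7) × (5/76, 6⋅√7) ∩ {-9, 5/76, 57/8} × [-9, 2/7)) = ({5/76} × (5/76, 2/7)) ∪ ([2/7, 5/3] × [5/76, 2/7])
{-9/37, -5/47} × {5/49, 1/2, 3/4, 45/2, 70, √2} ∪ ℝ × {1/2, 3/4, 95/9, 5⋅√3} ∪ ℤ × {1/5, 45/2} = (ℤ × {1/5, 45/2}) ∪ (ℝ × {1/2, 3/4, 95/9, 5⋅√3}) ∪ ({-9/37, -5/47} × {5/49, 1/2, 3/4, 45/2, 70, √2})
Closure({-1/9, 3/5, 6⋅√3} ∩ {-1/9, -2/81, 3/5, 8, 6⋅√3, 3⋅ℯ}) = {-1/9, 3/5, 6⋅√3}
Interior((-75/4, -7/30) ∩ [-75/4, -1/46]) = (-75/4, -7/30)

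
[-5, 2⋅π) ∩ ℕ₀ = {0, 1, …, 6}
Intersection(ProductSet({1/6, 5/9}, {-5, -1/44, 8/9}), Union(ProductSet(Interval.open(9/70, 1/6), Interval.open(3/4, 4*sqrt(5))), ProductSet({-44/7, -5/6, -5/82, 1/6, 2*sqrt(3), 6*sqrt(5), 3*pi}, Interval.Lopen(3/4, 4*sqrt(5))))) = ProductSet({1/6}, {8/9})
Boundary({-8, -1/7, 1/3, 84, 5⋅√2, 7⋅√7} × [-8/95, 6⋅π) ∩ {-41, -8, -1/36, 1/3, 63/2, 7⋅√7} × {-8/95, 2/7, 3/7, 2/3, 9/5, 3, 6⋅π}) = {-8, 1/3, 7⋅√7} × {-8/95, 2/7, 3/7, 2/3, 9/5, 3}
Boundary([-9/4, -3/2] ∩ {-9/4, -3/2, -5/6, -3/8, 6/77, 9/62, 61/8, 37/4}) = {-9/4, -3/2}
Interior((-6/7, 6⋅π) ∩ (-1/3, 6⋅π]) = (-1/3, 6⋅π)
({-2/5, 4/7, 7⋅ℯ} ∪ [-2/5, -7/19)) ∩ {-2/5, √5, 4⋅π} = {-2/5}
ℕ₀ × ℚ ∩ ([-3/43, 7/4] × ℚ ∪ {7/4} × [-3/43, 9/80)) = {0, 1} × ℚ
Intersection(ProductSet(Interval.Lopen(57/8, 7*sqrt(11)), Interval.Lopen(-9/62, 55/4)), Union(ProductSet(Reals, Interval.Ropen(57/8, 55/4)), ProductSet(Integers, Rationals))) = Union(ProductSet(Interval.Lopen(57/8, 7*sqrt(11)), Interval.Ropen(57/8, 55/4)), ProductSet(Range(8, 24, 1), Intersection(Interval.Lopen(-9/62, 55/4), Rationals)))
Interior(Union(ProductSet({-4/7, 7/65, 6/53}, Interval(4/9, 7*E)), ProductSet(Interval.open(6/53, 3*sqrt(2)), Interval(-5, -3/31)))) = ProductSet(Interval.open(6/53, 3*sqrt(2)), Interval.open(-5, -3/31))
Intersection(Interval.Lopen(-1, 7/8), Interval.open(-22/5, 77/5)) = Interval.Lopen(-1, 7/8)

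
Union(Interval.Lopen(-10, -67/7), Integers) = Union(Integers, Interval(-10, -67/7))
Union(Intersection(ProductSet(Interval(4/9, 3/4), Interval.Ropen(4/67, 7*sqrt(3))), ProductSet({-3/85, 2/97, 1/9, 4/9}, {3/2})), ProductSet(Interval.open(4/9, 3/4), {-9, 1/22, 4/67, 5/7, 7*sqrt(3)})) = Union(ProductSet({4/9}, {3/2}), ProductSet(Interval.open(4/9, 3/4), {-9, 1/22, 4/67, 5/7, 7*sqrt(3)}))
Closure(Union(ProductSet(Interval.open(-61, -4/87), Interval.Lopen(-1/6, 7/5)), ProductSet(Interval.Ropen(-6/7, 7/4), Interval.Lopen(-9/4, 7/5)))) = Union(ProductSet({-61}, Interval(-1/6, 7/5)), ProductSet({7/4}, Interval(-9/4, 7/5)), ProductSet({-6/7, 7/4}, Union({7/5}, Interval(-9/4, -1/6))), ProductSet(Interval(-61, -6/7), {-1/6, 7/5}), ProductSet(Interval(-61, -4/87), {7/5}), ProductSet(Interval.open(-61, -4/87), Interval.Lopen(-1/6, 7/5)), ProductSet(Interval(-6/7, 7/4), {-9/4, 7/5}), ProductSet(Interval.Ropen(-6/7, 7/4), Interval.Lopen(-9/4, 7/5)))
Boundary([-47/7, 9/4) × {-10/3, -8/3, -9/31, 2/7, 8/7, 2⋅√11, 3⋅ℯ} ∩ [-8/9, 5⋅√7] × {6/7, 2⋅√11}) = [-8/9, 9/4] × {2⋅√11}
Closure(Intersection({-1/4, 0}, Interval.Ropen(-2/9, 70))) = {0}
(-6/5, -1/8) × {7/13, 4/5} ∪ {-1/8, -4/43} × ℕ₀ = ({-1/8, -4/43} × ℕ₀) ∪ ((-6/5, -1/8) × {7/13, 4/5})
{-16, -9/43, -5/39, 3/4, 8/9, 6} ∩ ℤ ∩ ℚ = {-16, 6}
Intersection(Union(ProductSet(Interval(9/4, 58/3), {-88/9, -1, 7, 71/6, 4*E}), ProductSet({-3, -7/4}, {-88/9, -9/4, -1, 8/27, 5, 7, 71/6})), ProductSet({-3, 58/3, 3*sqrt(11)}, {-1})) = ProductSet({-3, 58/3, 3*sqrt(11)}, {-1})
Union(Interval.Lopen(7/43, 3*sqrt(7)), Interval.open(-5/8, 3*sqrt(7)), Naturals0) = Union(Interval.Lopen(-5/8, 3*sqrt(7)), Naturals0)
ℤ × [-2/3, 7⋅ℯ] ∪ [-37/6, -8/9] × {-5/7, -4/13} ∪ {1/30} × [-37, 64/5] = ({1/30} × [-37, 64/5]) ∪ (ℤ × [-2/3, 7⋅ℯ]) ∪ ([-37/6, -8/9] × {-5/7, -4/13})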